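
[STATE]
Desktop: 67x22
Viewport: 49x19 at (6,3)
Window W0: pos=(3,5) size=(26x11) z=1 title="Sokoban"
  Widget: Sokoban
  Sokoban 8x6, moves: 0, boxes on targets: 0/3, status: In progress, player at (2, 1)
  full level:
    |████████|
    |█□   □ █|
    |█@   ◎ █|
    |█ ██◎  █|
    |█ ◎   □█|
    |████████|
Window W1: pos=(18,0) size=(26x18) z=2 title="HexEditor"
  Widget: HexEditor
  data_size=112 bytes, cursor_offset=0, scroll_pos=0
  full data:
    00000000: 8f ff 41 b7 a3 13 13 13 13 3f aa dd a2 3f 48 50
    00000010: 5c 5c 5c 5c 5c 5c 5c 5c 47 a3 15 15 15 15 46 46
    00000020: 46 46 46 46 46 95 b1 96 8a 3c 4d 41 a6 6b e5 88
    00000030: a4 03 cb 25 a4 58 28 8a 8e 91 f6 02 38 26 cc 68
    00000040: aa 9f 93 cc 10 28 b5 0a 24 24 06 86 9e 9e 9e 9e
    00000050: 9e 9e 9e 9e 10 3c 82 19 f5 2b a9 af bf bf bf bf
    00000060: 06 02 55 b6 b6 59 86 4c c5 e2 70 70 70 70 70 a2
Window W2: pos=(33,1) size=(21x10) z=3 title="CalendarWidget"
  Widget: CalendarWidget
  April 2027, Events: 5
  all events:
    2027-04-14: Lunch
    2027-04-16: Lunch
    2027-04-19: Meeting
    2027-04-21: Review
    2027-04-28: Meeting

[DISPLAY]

            ┃00000000  8F f┠───────────────────┨ 
            ┃00000010  5c 5┃     April 2027    ┃ 
━━━━━━━━━━━━┃00000020  46 4┃Mo Tu We Th Fr Sa S┃ 
okoban      ┃00000030  a4 0┃          1  2  3  ┃ 
────────────┃00000040  aa 9┃ 5  6  7  8  9 10 1┃ 
██████      ┃00000050  9e 9┃12 13 14* 15 16* 17┃ 
   □ █      ┃00000060  06 0┃19* 20 21* 22 23 24┃ 
   ◎ █      ┃              ┗━━━━━━━━━━━━━━━━━━━┛ 
██◎  █      ┃                        ┃           
◎   □█      ┃                        ┃           
██████      ┃                        ┃           
ves: 0  0/3 ┃                        ┃           
━━━━━━━━━━━━┃                        ┃           
            ┃                        ┃           
            ┗━━━━━━━━━━━━━━━━━━━━━━━━┛           
                                                 
                                                 
                                                 
                                                 


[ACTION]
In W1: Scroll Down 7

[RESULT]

            ┃00000060  06 0┠───────────────────┨ 
            ┃              ┃     April 2027    ┃ 
━━━━━━━━━━━━┃              ┃Mo Tu We Th Fr Sa S┃ 
okoban      ┃              ┃          1  2  3  ┃ 
────────────┃              ┃ 5  6  7  8  9 10 1┃ 
██████      ┃              ┃12 13 14* 15 16* 17┃ 
   □ █      ┃              ┃19* 20 21* 22 23 24┃ 
   ◎ █      ┃              ┗━━━━━━━━━━━━━━━━━━━┛ 
██◎  █      ┃                        ┃           
◎   □█      ┃                        ┃           
██████      ┃                        ┃           
ves: 0  0/3 ┃                        ┃           
━━━━━━━━━━━━┃                        ┃           
            ┃                        ┃           
            ┗━━━━━━━━━━━━━━━━━━━━━━━━┛           
                                                 
                                                 
                                                 
                                                 


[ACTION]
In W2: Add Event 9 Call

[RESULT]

            ┃00000060  06 0┠───────────────────┨ 
            ┃              ┃     April 2027    ┃ 
━━━━━━━━━━━━┃              ┃Mo Tu We Th Fr Sa S┃ 
okoban      ┃              ┃          1  2  3  ┃ 
────────────┃              ┃ 5  6  7  8  9* 10 ┃ 
██████      ┃              ┃12 13 14* 15 16* 17┃ 
   □ █      ┃              ┃19* 20 21* 22 23 24┃ 
   ◎ █      ┃              ┗━━━━━━━━━━━━━━━━━━━┛ 
██◎  █      ┃                        ┃           
◎   □█      ┃                        ┃           
██████      ┃                        ┃           
ves: 0  0/3 ┃                        ┃           
━━━━━━━━━━━━┃                        ┃           
            ┃                        ┃           
            ┗━━━━━━━━━━━━━━━━━━━━━━━━┛           
                                                 
                                                 
                                                 
                                                 


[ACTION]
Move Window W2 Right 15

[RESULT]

            ┃00000060  06 02 55 b6 b6┃  ┠────────
            ┃                        ┃  ┃     Apr
━━━━━━━━━━━━┃                        ┃  ┃Mo Tu We
okoban      ┃                        ┃  ┃        
────────────┃                        ┃  ┃ 5  6  7
██████      ┃                        ┃  ┃12 13 14
   □ █      ┃                        ┃  ┃19* 20 2
   ◎ █      ┃                        ┃  ┗━━━━━━━━
██◎  █      ┃                        ┃           
◎   □█      ┃                        ┃           
██████      ┃                        ┃           
ves: 0  0/3 ┃                        ┃           
━━━━━━━━━━━━┃                        ┃           
            ┃                        ┃           
            ┗━━━━━━━━━━━━━━━━━━━━━━━━┛           
                                                 
                                                 
                                                 
                                                 


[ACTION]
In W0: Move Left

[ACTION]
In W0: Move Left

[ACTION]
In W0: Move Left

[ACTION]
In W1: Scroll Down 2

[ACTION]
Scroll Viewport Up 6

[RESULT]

            ┏━━━━━━━━━━━━━━━━━━━━━━━━┓           
            ┃ HexEditor              ┃  ┏━━━━━━━━
            ┠────────────────────────┨  ┃ Calenda
            ┃00000060  06 02 55 b6 b6┃  ┠────────
            ┃                        ┃  ┃     Apr
━━━━━━━━━━━━┃                        ┃  ┃Mo Tu We
okoban      ┃                        ┃  ┃        
────────────┃                        ┃  ┃ 5  6  7
██████      ┃                        ┃  ┃12 13 14
   □ █      ┃                        ┃  ┃19* 20 2
   ◎ █      ┃                        ┃  ┗━━━━━━━━
██◎  █      ┃                        ┃           
◎   □█      ┃                        ┃           
██████      ┃                        ┃           
ves: 0  0/3 ┃                        ┃           
━━━━━━━━━━━━┃                        ┃           
            ┃                        ┃           
            ┗━━━━━━━━━━━━━━━━━━━━━━━━┛           
                                                 


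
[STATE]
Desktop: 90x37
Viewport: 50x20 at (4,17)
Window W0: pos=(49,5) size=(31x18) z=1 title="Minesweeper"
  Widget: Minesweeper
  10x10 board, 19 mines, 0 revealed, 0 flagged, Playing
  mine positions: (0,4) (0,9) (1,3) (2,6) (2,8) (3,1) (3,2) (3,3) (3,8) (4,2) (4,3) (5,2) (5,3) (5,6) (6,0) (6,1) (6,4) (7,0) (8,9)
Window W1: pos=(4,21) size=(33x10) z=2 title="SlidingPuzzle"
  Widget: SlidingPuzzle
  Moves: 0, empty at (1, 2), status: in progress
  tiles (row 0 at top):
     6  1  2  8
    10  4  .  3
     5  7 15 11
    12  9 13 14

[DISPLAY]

                                             ┃■■■■
                                             ┃    
                                             ┃    
                                             ┃    
┏━━━━━━━━━━━━━━━━━━━━━━━━━━━━━━━┓            ┃    
┃ SlidingPuzzle                 ┃            ┗━━━━
┠───────────────────────────────┨                 
┃┌────┬────┬────┬────┐          ┃                 
┃│  6 │  1 │  2 │  8 │          ┃                 
┃├────┼────┼────┼────┤          ┃                 
┃│ 10 │  4 │    │  3 │          ┃                 
┃├────┼────┼────┼────┤          ┃                 
┃│  5 │  7 │ 15 │ 11 │          ┃                 
┗━━━━━━━━━━━━━━━━━━━━━━━━━━━━━━━┛                 
                                                  
                                                  
                                                  
                                                  
                                                  
                                                  


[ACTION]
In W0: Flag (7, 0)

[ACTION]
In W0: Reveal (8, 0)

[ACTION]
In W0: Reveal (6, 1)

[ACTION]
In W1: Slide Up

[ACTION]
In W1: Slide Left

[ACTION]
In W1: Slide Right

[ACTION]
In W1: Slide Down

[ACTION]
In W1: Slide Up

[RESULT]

                                             ┃■■■■
                                             ┃    
                                             ┃    
                                             ┃    
┏━━━━━━━━━━━━━━━━━━━━━━━━━━━━━━━┓            ┃    
┃ SlidingPuzzle                 ┃            ┗━━━━
┠───────────────────────────────┨                 
┃┌────┬────┬────┬────┐          ┃                 
┃│  6 │  1 │  2 │  8 │          ┃                 
┃├────┼────┼────┼────┤          ┃                 
┃│ 10 │  4 │ 15 │  3 │          ┃                 
┃├────┼────┼────┼────┤          ┃                 
┃│  5 │  7 │    │ 11 │          ┃                 
┗━━━━━━━━━━━━━━━━━━━━━━━━━━━━━━━┛                 
                                                  
                                                  
                                                  
                                                  
                                                  
                                                  


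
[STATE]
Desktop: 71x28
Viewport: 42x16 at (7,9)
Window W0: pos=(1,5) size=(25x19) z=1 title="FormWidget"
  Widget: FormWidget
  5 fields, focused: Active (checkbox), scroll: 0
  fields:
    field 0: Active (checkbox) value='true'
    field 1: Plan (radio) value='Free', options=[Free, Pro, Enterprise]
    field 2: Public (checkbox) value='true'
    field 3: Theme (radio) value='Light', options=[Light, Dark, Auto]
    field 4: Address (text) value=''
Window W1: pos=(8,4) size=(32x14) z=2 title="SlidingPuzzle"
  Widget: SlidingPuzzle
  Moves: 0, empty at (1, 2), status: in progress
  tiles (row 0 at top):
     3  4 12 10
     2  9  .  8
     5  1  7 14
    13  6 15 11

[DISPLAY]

n┃├────┼────┼────┼────┤         ┃         
l┃│  2 │  9 │    │  8 │         ┃         
m┃├────┼────┼────┼────┤         ┃         
r┃│  5 │  1 │  7 │ 14 │         ┃         
 ┃├────┼────┼────┼────┤         ┃         
 ┃│ 13 │  6 │ 15 │ 11 │         ┃         
 ┃└────┴────┴────┴────┘         ┃         
 ┃Moves: 0                      ┃         
 ┗━━━━━━━━━━━━━━━━━━━━━━━━━━━━━━┛         
                  ┃                       
                  ┃                       
                  ┃                       
                  ┃                       
                  ┃                       
━━━━━━━━━━━━━━━━━━┛                       
                                          


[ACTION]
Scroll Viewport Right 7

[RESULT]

┼────┼────┼────┤         ┃                
│  9 │    │  8 │         ┃                
┼────┼────┼────┤         ┃                
│  1 │  7 │ 14 │         ┃                
┼────┼────┼────┤         ┃                
│  6 │ 15 │ 11 │         ┃                
┴────┴────┴────┘         ┃                
: 0                      ┃                
━━━━━━━━━━━━━━━━━━━━━━━━━┛                
           ┃                              
           ┃                              
           ┃                              
           ┃                              
           ┃                              
━━━━━━━━━━━┛                              
                                          


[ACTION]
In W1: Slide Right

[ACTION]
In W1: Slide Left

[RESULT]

┼────┼────┼────┤         ┃                
│  9 │    │  8 │         ┃                
┼────┼────┼────┤         ┃                
│  1 │  7 │ 14 │         ┃                
┼────┼────┼────┤         ┃                
│  6 │ 15 │ 11 │         ┃                
┴────┴────┴────┘         ┃                
: 2                      ┃                
━━━━━━━━━━━━━━━━━━━━━━━━━┛                
           ┃                              
           ┃                              
           ┃                              
           ┃                              
           ┃                              
━━━━━━━━━━━┛                              
                                          


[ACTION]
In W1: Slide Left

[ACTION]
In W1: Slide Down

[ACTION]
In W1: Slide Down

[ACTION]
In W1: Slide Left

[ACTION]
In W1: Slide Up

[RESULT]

┼────┼────┼────┤         ┃                
│  9 │  8 │    │         ┃                
┼────┼────┼────┤         ┃                
│  1 │  7 │ 14 │         ┃                
┼────┼────┼────┤         ┃                
│  6 │ 15 │ 11 │         ┃                
┴────┴────┴────┘         ┃                
: 5                      ┃                
━━━━━━━━━━━━━━━━━━━━━━━━━┛                
           ┃                              
           ┃                              
           ┃                              
           ┃                              
           ┃                              
━━━━━━━━━━━┛                              
                                          


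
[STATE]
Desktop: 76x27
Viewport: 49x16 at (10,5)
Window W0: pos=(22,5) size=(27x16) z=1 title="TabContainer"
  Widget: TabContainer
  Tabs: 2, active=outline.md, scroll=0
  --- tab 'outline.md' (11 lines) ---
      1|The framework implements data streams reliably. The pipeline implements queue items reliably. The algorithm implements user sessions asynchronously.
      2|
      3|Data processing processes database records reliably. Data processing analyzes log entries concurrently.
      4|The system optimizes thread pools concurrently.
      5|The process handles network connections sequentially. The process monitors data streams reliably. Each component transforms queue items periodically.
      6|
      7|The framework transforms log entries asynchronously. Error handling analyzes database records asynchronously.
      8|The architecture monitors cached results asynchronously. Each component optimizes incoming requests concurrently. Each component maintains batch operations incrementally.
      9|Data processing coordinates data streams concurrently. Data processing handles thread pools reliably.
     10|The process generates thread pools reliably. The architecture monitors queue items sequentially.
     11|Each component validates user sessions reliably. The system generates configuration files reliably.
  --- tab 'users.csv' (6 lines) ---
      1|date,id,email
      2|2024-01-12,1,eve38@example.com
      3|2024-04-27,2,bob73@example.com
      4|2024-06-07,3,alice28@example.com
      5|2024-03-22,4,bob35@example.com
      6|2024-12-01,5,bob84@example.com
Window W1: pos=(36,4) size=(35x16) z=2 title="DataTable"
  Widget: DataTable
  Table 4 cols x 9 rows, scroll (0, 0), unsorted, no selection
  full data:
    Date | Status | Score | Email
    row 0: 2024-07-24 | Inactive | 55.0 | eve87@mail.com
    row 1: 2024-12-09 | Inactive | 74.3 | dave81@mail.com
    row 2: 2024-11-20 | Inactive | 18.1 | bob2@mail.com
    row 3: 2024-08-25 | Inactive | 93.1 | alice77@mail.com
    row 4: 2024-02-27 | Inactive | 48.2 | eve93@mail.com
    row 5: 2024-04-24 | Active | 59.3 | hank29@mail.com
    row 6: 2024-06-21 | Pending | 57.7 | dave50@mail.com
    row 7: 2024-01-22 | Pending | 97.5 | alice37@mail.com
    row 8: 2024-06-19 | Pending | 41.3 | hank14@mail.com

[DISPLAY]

            ┏━━━━━━━━━━━━━┃ DataTable            
            ┃ TabContainer┠──────────────────────
            ┠─────────────┃Date      │Status  │Sc
            ┃[outline.md]│┃──────────┼────────┼──
            ┃─────────────┃2024-07-24│Inactive│55
            ┃The framework┃2024-12-09│Inactive│74
            ┃             ┃2024-11-20│Inactive│18
            ┃Data processi┃2024-08-25│Inactive│93
            ┃The system op┃2024-02-27│Inactive│48
            ┃The process h┃2024-04-24│Active  │59
            ┃             ┃2024-06-21│Pending │57
            ┃The framework┃2024-01-22│Pending │97
            ┃The architect┃2024-06-19│Pending │41
            ┃Data processi┃                      
            ┃The process g┗━━━━━━━━━━━━━━━━━━━━━━
            ┗━━━━━━━━━━━━━━━━━━━━━━━━━┛          


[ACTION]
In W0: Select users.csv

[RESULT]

            ┏━━━━━━━━━━━━━┃ DataTable            
            ┃ TabContainer┠──────────────────────
            ┠─────────────┃Date      │Status  │Sc
            ┃ outline.md │┃──────────┼────────┼──
            ┃─────────────┃2024-07-24│Inactive│55
            ┃date,id,email┃2024-12-09│Inactive│74
            ┃2024-01-12,1,┃2024-11-20│Inactive│18
            ┃2024-04-27,2,┃2024-08-25│Inactive│93
            ┃2024-06-07,3,┃2024-02-27│Inactive│48
            ┃2024-03-22,4,┃2024-04-24│Active  │59
            ┃2024-12-01,5,┃2024-06-21│Pending │57
            ┃             ┃2024-01-22│Pending │97
            ┃             ┃2024-06-19│Pending │41
            ┃             ┃                      
            ┃             ┗━━━━━━━━━━━━━━━━━━━━━━
            ┗━━━━━━━━━━━━━━━━━━━━━━━━━┛          


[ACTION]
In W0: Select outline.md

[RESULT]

            ┏━━━━━━━━━━━━━┃ DataTable            
            ┃ TabContainer┠──────────────────────
            ┠─────────────┃Date      │Status  │Sc
            ┃[outline.md]│┃──────────┼────────┼──
            ┃─────────────┃2024-07-24│Inactive│55
            ┃The framework┃2024-12-09│Inactive│74
            ┃             ┃2024-11-20│Inactive│18
            ┃Data processi┃2024-08-25│Inactive│93
            ┃The system op┃2024-02-27│Inactive│48
            ┃The process h┃2024-04-24│Active  │59
            ┃             ┃2024-06-21│Pending │57
            ┃The framework┃2024-01-22│Pending │97
            ┃The architect┃2024-06-19│Pending │41
            ┃Data processi┃                      
            ┃The process g┗━━━━━━━━━━━━━━━━━━━━━━
            ┗━━━━━━━━━━━━━━━━━━━━━━━━━┛          


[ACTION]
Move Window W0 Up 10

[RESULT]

            ┃The framework┃ DataTable            
            ┃             ┠──────────────────────
            ┃Data processi┃Date      │Status  │Sc
            ┃The system op┃──────────┼────────┼──
            ┃The process h┃2024-07-24│Inactive│55
            ┃             ┃2024-12-09│Inactive│74
            ┃The framework┃2024-11-20│Inactive│18
            ┃The architect┃2024-08-25│Inactive│93
            ┃Data processi┃2024-02-27│Inactive│48
            ┃The process g┃2024-04-24│Active  │59
            ┗━━━━━━━━━━━━━┃2024-06-21│Pending │57
                          ┃2024-01-22│Pending │97
                          ┃2024-06-19│Pending │41
                          ┃                      
                          ┗━━━━━━━━━━━━━━━━━━━━━━
                                                 


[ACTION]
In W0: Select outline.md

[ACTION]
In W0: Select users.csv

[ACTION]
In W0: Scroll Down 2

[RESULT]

            ┃2024-04-27,2,┃ DataTable            
            ┃2024-06-07,3,┠──────────────────────
            ┃2024-03-22,4,┃Date      │Status  │Sc
            ┃2024-12-01,5,┃──────────┼────────┼──
            ┃             ┃2024-07-24│Inactive│55
            ┃             ┃2024-12-09│Inactive│74
            ┃             ┃2024-11-20│Inactive│18
            ┃             ┃2024-08-25│Inactive│93
            ┃             ┃2024-02-27│Inactive│48
            ┃             ┃2024-04-24│Active  │59
            ┗━━━━━━━━━━━━━┃2024-06-21│Pending │57
                          ┃2024-01-22│Pending │97
                          ┃2024-06-19│Pending │41
                          ┃                      
                          ┗━━━━━━━━━━━━━━━━━━━━━━
                                                 


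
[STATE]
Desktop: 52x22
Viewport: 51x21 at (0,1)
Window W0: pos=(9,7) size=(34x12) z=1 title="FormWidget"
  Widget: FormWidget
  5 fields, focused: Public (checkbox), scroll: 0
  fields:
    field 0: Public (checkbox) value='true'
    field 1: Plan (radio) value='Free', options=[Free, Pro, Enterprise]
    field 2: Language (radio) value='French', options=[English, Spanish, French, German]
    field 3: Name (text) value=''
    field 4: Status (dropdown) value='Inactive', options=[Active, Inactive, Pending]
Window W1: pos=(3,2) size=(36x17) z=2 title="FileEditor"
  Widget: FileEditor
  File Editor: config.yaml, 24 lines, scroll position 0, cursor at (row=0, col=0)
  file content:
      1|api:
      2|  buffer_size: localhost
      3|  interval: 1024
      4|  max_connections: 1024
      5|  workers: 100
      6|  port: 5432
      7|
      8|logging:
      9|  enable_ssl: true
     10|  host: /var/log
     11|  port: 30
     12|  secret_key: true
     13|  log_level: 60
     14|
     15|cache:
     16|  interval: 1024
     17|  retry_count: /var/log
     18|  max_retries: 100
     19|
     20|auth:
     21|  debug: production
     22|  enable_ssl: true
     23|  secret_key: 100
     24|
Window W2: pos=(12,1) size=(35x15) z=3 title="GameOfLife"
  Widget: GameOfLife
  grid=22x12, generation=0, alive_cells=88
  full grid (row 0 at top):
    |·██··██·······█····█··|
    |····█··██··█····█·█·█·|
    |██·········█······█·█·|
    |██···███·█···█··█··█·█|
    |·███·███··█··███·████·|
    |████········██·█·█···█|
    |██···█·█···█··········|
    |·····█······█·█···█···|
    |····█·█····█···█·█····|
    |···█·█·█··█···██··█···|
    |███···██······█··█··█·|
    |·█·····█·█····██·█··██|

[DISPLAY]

            ┏━━━━━━━━━━━━━━━━━━━━━━━━━━━━━━━━━┓    
   ┏━━━━━━━━┃ GameOfLife                      ┃    
   ┃ FileEdi┠─────────────────────────────────┨    
   ┠────────┃Gen: 0                           ┃    
   ┃█pi:    ┃····█··██··█····█·█·█·           ┃    
   ┃  buffer┃██·········█······█·█·           ┃    
   ┃  interv┃██···███·█···█··█··█·█           ┃    
   ┃  max_co┃·███·███··█··███·████·           ┃    
   ┃  worker┃████········██·█·█···█           ┃    
   ┃  port: ┃██···█·█···█··········           ┃    
   ┃        ┃·····█······█·█···█···           ┃    
   ┃logging:┃····█·█····█···█·█····           ┃    
   ┃  enable┃···█·█·█··█···██··█···           ┃    
   ┃  host: ┃███···██······█··█··█·           ┃    
   ┃  port: ┗━━━━━━━━━━━━━━━━━━━━━━━━━━━━━━━━━┛    
   ┃  secret_key: true               ░┃   ┃        
   ┃  log_level: 60                  ▼┃   ┃        
   ┗━━━━━━━━━━━━━━━━━━━━━━━━━━━━━━━━━━┛━━━┛        
                                                   
                                                   
                                                   


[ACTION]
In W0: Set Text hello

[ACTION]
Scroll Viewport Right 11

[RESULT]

           ┏━━━━━━━━━━━━━━━━━━━━━━━━━━━━━━━━━┓     
  ┏━━━━━━━━┃ GameOfLife                      ┃     
  ┃ FileEdi┠─────────────────────────────────┨     
  ┠────────┃Gen: 0                           ┃     
  ┃█pi:    ┃····█··██··█····█·█·█·           ┃     
  ┃  buffer┃██·········█······█·█·           ┃     
  ┃  interv┃██···███·█···█··█··█·█           ┃     
  ┃  max_co┃·███·███··█··███·████·           ┃     
  ┃  worker┃████········██·█·█···█           ┃     
  ┃  port: ┃██···█·█···█··········           ┃     
  ┃        ┃·····█······█·█···█···           ┃     
  ┃logging:┃····█·█····█···█·█····           ┃     
  ┃  enable┃···█·█·█··█···██··█···           ┃     
  ┃  host: ┃███···██······█··█··█·           ┃     
  ┃  port: ┗━━━━━━━━━━━━━━━━━━━━━━━━━━━━━━━━━┛     
  ┃  secret_key: true               ░┃   ┃         
  ┃  log_level: 60                  ▼┃   ┃         
  ┗━━━━━━━━━━━━━━━━━━━━━━━━━━━━━━━━━━┛━━━┛         
                                                   
                                                   
                                                   


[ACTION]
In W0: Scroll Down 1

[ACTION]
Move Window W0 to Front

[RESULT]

           ┏━━━━━━━━━━━━━━━━━━━━━━━━━━━━━━━━━┓     
  ┏━━━━━━━━┃ GameOfLife                      ┃     
  ┃ FileEdi┠─────────────────────────────────┨     
  ┠────────┃Gen: 0                           ┃     
  ┃█pi:    ┃····█··██··█····█·█·█·           ┃     
  ┃  buffer┃██·········█······█·█·           ┃     
  ┃  int┏━━━━━━━━━━━━━━━━━━━━━━━━━━━━━━━━┓   ┃     
  ┃  max┃ FormWidget                     ┃   ┃     
  ┃  wor┠────────────────────────────────┨   ┃     
  ┃  por┃  Plan:       (●) Free  ( ) Pro ┃   ┃     
  ┃     ┃  Language:   ( ) English  ( ) S┃   ┃     
  ┃loggi┃  Name:       [                ]┃   ┃     
  ┃  ena┃  Status:     [Inactive       ▼]┃   ┃     
  ┃  hos┃                                ┃   ┃     
  ┃  por┃                                ┃━━━┛     
  ┃  sec┃                                ┃         
  ┃  log┃                                ┃         
  ┗━━━━━┗━━━━━━━━━━━━━━━━━━━━━━━━━━━━━━━━┛         
                                                   
                                                   
                                                   


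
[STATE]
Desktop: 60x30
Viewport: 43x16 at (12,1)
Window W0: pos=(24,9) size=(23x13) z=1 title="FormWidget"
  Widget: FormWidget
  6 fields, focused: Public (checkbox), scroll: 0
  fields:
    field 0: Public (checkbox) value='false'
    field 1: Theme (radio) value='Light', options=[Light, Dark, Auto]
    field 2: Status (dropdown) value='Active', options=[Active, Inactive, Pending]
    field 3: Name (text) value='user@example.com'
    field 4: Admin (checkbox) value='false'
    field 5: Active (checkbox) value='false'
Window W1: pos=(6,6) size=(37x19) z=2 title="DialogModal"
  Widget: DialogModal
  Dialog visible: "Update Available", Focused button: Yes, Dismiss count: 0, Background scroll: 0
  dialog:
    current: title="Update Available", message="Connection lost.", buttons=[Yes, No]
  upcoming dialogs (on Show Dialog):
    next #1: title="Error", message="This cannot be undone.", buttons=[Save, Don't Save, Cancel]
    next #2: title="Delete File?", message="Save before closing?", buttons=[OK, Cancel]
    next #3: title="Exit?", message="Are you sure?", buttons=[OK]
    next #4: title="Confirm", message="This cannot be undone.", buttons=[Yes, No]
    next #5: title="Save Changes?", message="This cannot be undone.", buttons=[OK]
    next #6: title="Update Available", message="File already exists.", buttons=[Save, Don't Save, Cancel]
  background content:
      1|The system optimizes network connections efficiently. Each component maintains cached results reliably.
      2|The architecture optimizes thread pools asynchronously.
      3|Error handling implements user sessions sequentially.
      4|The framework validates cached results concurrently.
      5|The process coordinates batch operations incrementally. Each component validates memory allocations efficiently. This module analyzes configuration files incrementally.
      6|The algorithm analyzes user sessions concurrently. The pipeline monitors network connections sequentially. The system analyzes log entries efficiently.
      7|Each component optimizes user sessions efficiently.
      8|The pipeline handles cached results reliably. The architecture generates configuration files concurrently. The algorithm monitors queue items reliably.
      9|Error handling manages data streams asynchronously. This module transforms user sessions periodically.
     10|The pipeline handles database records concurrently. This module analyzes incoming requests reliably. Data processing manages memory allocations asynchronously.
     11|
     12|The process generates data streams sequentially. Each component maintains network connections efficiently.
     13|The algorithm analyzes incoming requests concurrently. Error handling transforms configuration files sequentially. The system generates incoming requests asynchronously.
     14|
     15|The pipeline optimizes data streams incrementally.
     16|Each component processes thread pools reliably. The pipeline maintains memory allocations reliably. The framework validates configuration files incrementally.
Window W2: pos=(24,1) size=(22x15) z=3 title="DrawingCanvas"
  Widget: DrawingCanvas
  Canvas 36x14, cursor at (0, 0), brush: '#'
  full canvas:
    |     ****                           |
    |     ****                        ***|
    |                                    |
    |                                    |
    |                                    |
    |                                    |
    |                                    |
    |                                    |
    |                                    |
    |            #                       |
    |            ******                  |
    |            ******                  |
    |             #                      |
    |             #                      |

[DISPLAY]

            ┏━━━━━━━━━━━━━━━━━━━━┓         
            ┃ DrawingCanvas      ┃         
            ┠────────────────────┨         
            ┃+    ****           ┃         
            ┃     ****           ┃         
━━━━━━━━━━━━┃                    ┃         
ogModal     ┃                    ┃         
────────────┃                    ┃         
ystem optimi┃                    ┃┓        
rchitecture ┃                    ┃┃        
 handling im┃                    ┃┨        
ramework val┃                    ┃┃        
rocess coord┃            #       ┃┃        
lg┌─────────┃            ******  ┃┃        
co│ Update A┗━━━━━━━━━━━━━━━━━━━━┛┃        
ip│ Connection lost. │ results┃   ┃        


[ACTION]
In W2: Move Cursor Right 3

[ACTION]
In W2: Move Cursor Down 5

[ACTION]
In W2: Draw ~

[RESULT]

            ┏━━━━━━━━━━━━━━━━━━━━┓         
            ┃ DrawingCanvas      ┃         
            ┠────────────────────┨         
            ┃     ****           ┃         
            ┃     ****           ┃         
━━━━━━━━━━━━┃                    ┃         
ogModal     ┃                    ┃         
────────────┃                    ┃         
ystem optimi┃   ~                ┃┓        
rchitecture ┃                    ┃┃        
 handling im┃                    ┃┨        
ramework val┃                    ┃┃        
rocess coord┃            #       ┃┃        
lg┌─────────┃            ******  ┃┃        
co│ Update A┗━━━━━━━━━━━━━━━━━━━━┛┃        
ip│ Connection lost. │ results┃   ┃        


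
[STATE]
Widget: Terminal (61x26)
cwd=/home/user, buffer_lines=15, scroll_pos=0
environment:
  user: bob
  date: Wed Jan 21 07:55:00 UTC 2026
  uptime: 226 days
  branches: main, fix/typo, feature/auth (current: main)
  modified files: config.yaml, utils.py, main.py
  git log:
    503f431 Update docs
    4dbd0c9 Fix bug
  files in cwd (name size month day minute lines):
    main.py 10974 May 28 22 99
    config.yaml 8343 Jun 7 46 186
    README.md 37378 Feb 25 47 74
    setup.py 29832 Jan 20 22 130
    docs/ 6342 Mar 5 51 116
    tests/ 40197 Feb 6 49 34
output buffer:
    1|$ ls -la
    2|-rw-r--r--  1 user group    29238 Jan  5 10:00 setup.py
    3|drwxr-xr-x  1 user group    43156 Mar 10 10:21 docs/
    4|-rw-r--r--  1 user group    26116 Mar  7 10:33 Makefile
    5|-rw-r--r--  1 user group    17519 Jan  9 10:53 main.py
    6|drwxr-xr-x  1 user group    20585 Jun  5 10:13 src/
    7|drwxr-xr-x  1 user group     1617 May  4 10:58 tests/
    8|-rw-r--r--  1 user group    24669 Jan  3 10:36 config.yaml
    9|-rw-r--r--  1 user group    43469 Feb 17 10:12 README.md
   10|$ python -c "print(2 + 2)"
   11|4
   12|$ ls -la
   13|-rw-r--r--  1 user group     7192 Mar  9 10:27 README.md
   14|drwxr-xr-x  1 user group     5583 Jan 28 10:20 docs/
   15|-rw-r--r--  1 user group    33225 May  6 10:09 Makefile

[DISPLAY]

$ ls -la                                                     
-rw-r--r--  1 user group    29238 Jan  5 10:00 setup.py      
drwxr-xr-x  1 user group    43156 Mar 10 10:21 docs/         
-rw-r--r--  1 user group    26116 Mar  7 10:33 Makefile      
-rw-r--r--  1 user group    17519 Jan  9 10:53 main.py       
drwxr-xr-x  1 user group    20585 Jun  5 10:13 src/          
drwxr-xr-x  1 user group     1617 May  4 10:58 tests/        
-rw-r--r--  1 user group    24669 Jan  3 10:36 config.yaml   
-rw-r--r--  1 user group    43469 Feb 17 10:12 README.md     
$ python -c "print(2 + 2)"                                   
4                                                            
$ ls -la                                                     
-rw-r--r--  1 user group     7192 Mar  9 10:27 README.md     
drwxr-xr-x  1 user group     5583 Jan 28 10:20 docs/         
-rw-r--r--  1 user group    33225 May  6 10:09 Makefile      
$ █                                                          
                                                             
                                                             
                                                             
                                                             
                                                             
                                                             
                                                             
                                                             
                                                             
                                                             


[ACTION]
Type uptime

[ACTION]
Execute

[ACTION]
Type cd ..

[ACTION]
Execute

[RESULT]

$ ls -la                                                     
-rw-r--r--  1 user group    29238 Jan  5 10:00 setup.py      
drwxr-xr-x  1 user group    43156 Mar 10 10:21 docs/         
-rw-r--r--  1 user group    26116 Mar  7 10:33 Makefile      
-rw-r--r--  1 user group    17519 Jan  9 10:53 main.py       
drwxr-xr-x  1 user group    20585 Jun  5 10:13 src/          
drwxr-xr-x  1 user group     1617 May  4 10:58 tests/        
-rw-r--r--  1 user group    24669 Jan  3 10:36 config.yaml   
-rw-r--r--  1 user group    43469 Feb 17 10:12 README.md     
$ python -c "print(2 + 2)"                                   
4                                                            
$ ls -la                                                     
-rw-r--r--  1 user group     7192 Mar  9 10:27 README.md     
drwxr-xr-x  1 user group     5583 Jan 28 10:20 docs/         
-rw-r--r--  1 user group    33225 May  6 10:09 Makefile      
$ uptime                                                     
 10:00  up 226 days                                          
$ cd ..                                                      
                                                             
$ █                                                          
                                                             
                                                             
                                                             
                                                             
                                                             
                                                             


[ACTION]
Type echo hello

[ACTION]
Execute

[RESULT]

$ ls -la                                                     
-rw-r--r--  1 user group    29238 Jan  5 10:00 setup.py      
drwxr-xr-x  1 user group    43156 Mar 10 10:21 docs/         
-rw-r--r--  1 user group    26116 Mar  7 10:33 Makefile      
-rw-r--r--  1 user group    17519 Jan  9 10:53 main.py       
drwxr-xr-x  1 user group    20585 Jun  5 10:13 src/          
drwxr-xr-x  1 user group     1617 May  4 10:58 tests/        
-rw-r--r--  1 user group    24669 Jan  3 10:36 config.yaml   
-rw-r--r--  1 user group    43469 Feb 17 10:12 README.md     
$ python -c "print(2 + 2)"                                   
4                                                            
$ ls -la                                                     
-rw-r--r--  1 user group     7192 Mar  9 10:27 README.md     
drwxr-xr-x  1 user group     5583 Jan 28 10:20 docs/         
-rw-r--r--  1 user group    33225 May  6 10:09 Makefile      
$ uptime                                                     
 10:00  up 226 days                                          
$ cd ..                                                      
                                                             
$ echo hello                                                 
hello                                                        
$ █                                                          
                                                             
                                                             
                                                             
                                                             
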